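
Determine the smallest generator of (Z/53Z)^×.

2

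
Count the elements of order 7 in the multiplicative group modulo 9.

0

φ(9) = φ(3^2) = 3·(3−1) = 6 = 2 · 3.
In a cyclic group of order 6, there are φ(d) elements of order d for each divisor d of 6, and zero for non-divisors.
7 does not divide 6, so no element of (Z/9Z)^× has order 7.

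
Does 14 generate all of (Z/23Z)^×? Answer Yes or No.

φ(23) = 23 − 1 = 22 = 2 · 11.
It suffices to check that the order of 14 is not a proper divisor of 22: compute 14^(22/q) for q ∈ {2, 11}.
14^11 ≡ 22 (mod 23)  [q = 2: ≢ 1 ✓]
14^2 ≡ 12 (mod 23)  [q = 11: ≢ 1 ✓]
Every test exponent gives a nontrivial residue, hence 14 generates the full group.

Yes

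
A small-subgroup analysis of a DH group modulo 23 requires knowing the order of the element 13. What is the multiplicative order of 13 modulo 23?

11

Since 13 ∈ (Z/23Z)^×, its order divides φ(23) = 23 − 1 = 22 = 2 · 11.
Divisors of 22: 1, 2, 11, 22.
Evaluate successive powers at the divisors of 22:
13^1 ≡ 13
13^2 ≡ 8
13^11 ≡ 1
The smallest such exponent is 11, so the order of 13 is 11.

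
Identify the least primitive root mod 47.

5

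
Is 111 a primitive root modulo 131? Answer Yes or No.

φ(131) = 131 − 1 = 130 = 2 · 5 · 13.
111 is a primitive root mod 131 iff 111^(φ(131)/q) ≢ 1 for every prime q | φ(131), i.e. q ∈ {2, 5, 13}.
111^65 ≡ 130 (mod 131)  [q = 2: ≢ 1 ✓]
111^26 ≡ 61 (mod 131)  [q = 5: ≢ 1 ✓]
111^10 ≡ 39 (mod 131)  [q = 13: ≢ 1 ✓]
None equal 1, so ord_131(111) = 130: 111 is a primitive root.

Yes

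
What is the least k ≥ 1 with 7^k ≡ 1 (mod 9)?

By Lagrange's theorem, ord_9(7) divides φ(9) = φ(3^2) = 3·(3−1) = 6 = 2 · 3.
Divisors of 6: 1, 2, 3, 6.
Check 7^d mod 9 for each divisor in increasing order:
7^1 ≡ 7 (mod 9)
7^2 ≡ 4 (mod 9)
7^3 ≡ 1 (mod 9) ✓
Hence ord(7) = 3.

3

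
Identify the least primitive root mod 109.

6

φ(109) = 109 − 1 = 108 = 2^2 · 3^3.
Test candidates g = 2, 3, … against the prime factors q ∈ {2, 3} of φ(109): g is a generator iff g^(108/q) ≢ 1 for every such q.
g = 2: 2^54 ≡ 108; 2^36 ≡ 1 — hits 1, so not a primitive root.
g = 3: 3^54 ≡ 1 — hits 1, so not a primitive root.
g = 4: 4^54 ≡ 1 — hits 1, so not a primitive root.
g = 5: 5^54 ≡ 1 — hits 1, so not a primitive root.
g = 6: 6^54 ≡ 108; 6^36 ≡ 63 — none is 1, so 6 is a primitive root.
The smallest primitive root modulo 109 is 6.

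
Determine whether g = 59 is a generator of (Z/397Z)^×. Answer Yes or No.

Yes

φ(397) = 397 − 1 = 396 = 2^2 · 3^2 · 11.
It suffices to check that the order of 59 is not a proper divisor of 396: compute 59^(396/q) for q ∈ {2, 3, 11}.
59^198 ≡ 396 (mod 397)  [q = 2: ≢ 1 ✓]
59^132 ≡ 362 (mod 397)  [q = 3: ≢ 1 ✓]
59^36 ≡ 16 (mod 397)  [q = 11: ≢ 1 ✓]
All checks pass, so 59 has order 396 and is a primitive root modulo 397.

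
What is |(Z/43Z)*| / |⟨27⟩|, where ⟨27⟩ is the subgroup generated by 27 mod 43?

3

ord(27) | φ(43) = 43 − 1 = 42 = 2 · 3 · 7.
Divisors of 42: 1, 2, 3, 6, 7, 14, 21, 42.
Compute 27^d (mod 43) for the divisors d until we hit 1:
27^1 ≡ 27
27^2 ≡ 41
27^3 ≡ 32
27^6 ≡ 35
27^7 ≡ 42
27^14 ≡ 1
So ord_43(27) = 14, hence |⟨27⟩| = 14.
[(Z/43Z)^× : ⟨27⟩] = 42/14 = 3.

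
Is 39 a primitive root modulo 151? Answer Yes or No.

No

φ(151) = 151 − 1 = 150 = 2 · 3 · 5^2.
An element g generates (Z/151Z)^× iff g^(150/q) ≢ 1 (mod 151) for each prime q ∈ {2, 3, 5}.
39^75 ≡ 1 (mod 151)  [q = 2: ≡ 1 ✗]
39^50 ≡ 118 (mod 151)  [q = 3: ≢ 1 ✓]
39^30 ≡ 8 (mod 151)  [q = 5: ≢ 1 ✓]
39^75 ≡ 1 shows ord(39) | 75, strictly less than φ(151); not a primitive root.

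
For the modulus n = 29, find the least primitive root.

φ(29) = 29 − 1 = 28 = 2^2 · 7.
g is a primitive root iff g^(28/q) ≢ 1 (mod 29) for each prime q ∈ {2, 7}.
g = 2: 2^14 ≡ 28; 2^4 ≡ 16 — none is 1, so 2 is a primitive root.
So 2 is the smallest generator of (Z/29Z)^×.

2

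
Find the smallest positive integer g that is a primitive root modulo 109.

6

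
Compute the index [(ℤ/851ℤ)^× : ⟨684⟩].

By Lagrange's theorem, ord_851(684) divides φ(851) = φ(23·37) = (23−1)·(37−1) = 22·36 = 792 = 2^3 · 3^2 · 11.
Divisors of 792: 1, 2, 3, 4, 6, 8, 9, 11, 12, 18, 22, 24, 33, 36, 44, 66, 72, 88, 99, 132, 198, 264, 396, 792.
Test each divisor d:
684^1 ≡ 684
684^2 ≡ 657
684^3 ≡ 60
684^4 ≡ 192
684^6 ≡ 196
684^8 ≡ 271
684^9 ≡ 697
684^11 ≡ 91
684^12 ≡ 121
684^18 ≡ 739
684^22 ≡ 622
684^24 ≡ 174
684^33 ≡ 436
684^36 ≡ 630
684^44 ≡ 530
684^66 ≡ 323
684^72 ≡ 334
684^88 ≡ 70
684^99 ≡ 413
684^132 ≡ 507
684^198 ≡ 369
684^264 ≡ 47
684^396 ≡ 1
The order of 684 is 396, so the subgroup it generates has 396 elements.
Index = |(Z/851Z)^×| / |⟨684⟩| = 792 / 396 = 2.

2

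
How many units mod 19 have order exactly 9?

φ(19) = 19 − 1 = 18 = 2 · 3^2.
In a cyclic group of order 18, there are φ(d) elements of order d for each divisor d of 18, and zero for non-divisors.
9 = 3^2 divides 18, and φ(9) = 6.

6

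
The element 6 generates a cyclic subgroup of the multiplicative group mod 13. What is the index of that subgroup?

1

By Lagrange's theorem, ord_13(6) divides φ(13) = 13 − 1 = 12 = 2^2 · 3.
Divisors of 12: 1, 2, 3, 4, 6, 12.
Test each divisor d:
6^1 ≡ 6 (mod 13)
6^2 ≡ 10 (mod 13)
6^3 ≡ 8 (mod 13)
6^4 ≡ 9 (mod 13)
6^6 ≡ 12 (mod 13)
6^12 ≡ 1 (mod 13) ✓
So ord_13(6) = 12, hence |⟨6⟩| = 12.
Index = |(Z/13Z)^×| / |⟨6⟩| = 12 / 12 = 1.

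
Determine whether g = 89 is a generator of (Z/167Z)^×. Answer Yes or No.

No

φ(167) = 167 − 1 = 166 = 2 · 83.
It suffices to check that the order of 89 is not a proper divisor of 166: compute 89^(166/q) for q ∈ {2, 83}.
89^83 ≡ 1 (mod 167)  [q = 2: ≡ 1 ✗]
89^2 ≡ 72 (mod 167)  [q = 83: ≢ 1 ✓]
The check at q = 2 fails, so 89 generates a proper subgroup.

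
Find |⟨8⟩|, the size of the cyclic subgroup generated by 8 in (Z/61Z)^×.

ord(8) | φ(61) = 61 − 1 = 60 = 2^2 · 3 · 5.
Divisors of 60: 1, 2, 3, 4, 5, 6, 10, 12, 15, 20, 30, 60.
Test each divisor d:
8^1 ≡ 8 (mod 61)
8^2 ≡ 3 (mod 61)
8^3 ≡ 24 (mod 61)
8^4 ≡ 9 (mod 61)
8^5 ≡ 11 (mod 61)
8^6 ≡ 27 (mod 61)
8^10 ≡ 60 (mod 61)
8^12 ≡ 58 (mod 61)
8^15 ≡ 50 (mod 61)
8^20 ≡ 1 (mod 61) ✓
So ord_61(8) = 20.

20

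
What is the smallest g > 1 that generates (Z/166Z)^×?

5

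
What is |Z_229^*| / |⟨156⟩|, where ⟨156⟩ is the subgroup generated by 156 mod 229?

By Lagrange's theorem, ord_229(156) divides φ(229) = 229 − 1 = 228 = 2^2 · 3 · 19.
Divisors of 228: 1, 2, 3, 4, 6, 12, 19, 38, 57, 76, 114, 228.
Test each divisor d:
156^1 ≡ 156 (mod 229)
156^2 ≡ 62 (mod 229)
156^3 ≡ 54 (mod 229)
156^4 ≡ 180 (mod 229)
156^6 ≡ 168 (mod 229)
156^12 ≡ 57 (mod 229)
156^19 ≡ 89 (mod 229)
156^38 ≡ 135 (mod 229)
156^57 ≡ 107 (mod 229)
156^76 ≡ 134 (mod 229)
156^114 ≡ 228 (mod 229)
156^228 ≡ 1 (mod 229) ✓
So ord_229(156) = 228, hence |⟨156⟩| = 228.
[(Z/229Z)^× : ⟨156⟩] = 228/228 = 1.

1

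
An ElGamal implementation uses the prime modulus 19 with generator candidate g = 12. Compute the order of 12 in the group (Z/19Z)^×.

The order of 12 must divide φ(19) = 19 − 1 = 18 = 2 · 3^2.
Divisors of 18: 1, 2, 3, 6, 9, 18.
Evaluate successive powers at the divisors of 18:
12^1 ≡ 12 (mod 19)
12^2 ≡ 11 (mod 19)
12^3 ≡ 18 (mod 19)
12^6 ≡ 1 (mod 19) ✓
So ord_19(12) = 6.

6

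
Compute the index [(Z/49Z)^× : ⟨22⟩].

6

By Lagrange's theorem, ord_49(22) divides φ(49) = φ(7^2) = 7·(7−1) = 42 = 2 · 3 · 7.
Divisors of 42: 1, 2, 3, 6, 7, 14, 21, 42.
Evaluate successive powers at the divisors of 42:
22^1 ≡ 22
22^2 ≡ 43
22^3 ≡ 15
22^6 ≡ 29
22^7 ≡ 1
Thus |⟨22⟩| = ord(22) = 7.
[(Z/49Z)^× : ⟨22⟩] = 42/7 = 6.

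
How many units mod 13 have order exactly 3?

2

φ(13) = 13 − 1 = 12 = 2^2 · 3.
Since (Z/13Z)^× is cyclic of order 12, the number of elements of order d is φ(d) when d | 12 and 0 otherwise.
3 | 12, and φ(3) = 3 − 1 = 2.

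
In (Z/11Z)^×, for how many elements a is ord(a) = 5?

φ(11) = 11 − 1 = 10 = 2 · 5.
(Z/11Z)^× is cyclic (|G| = 10); a cyclic group of order m has exactly φ(d) elements of each order d | m, and none otherwise.
5 | 10, and φ(5) = 5 − 1 = 4.

4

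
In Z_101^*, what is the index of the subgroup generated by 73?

By Lagrange's theorem, ord_101(73) divides φ(101) = 101 − 1 = 100 = 2^2 · 5^2.
Divisors of 100: 1, 2, 4, 5, 10, 20, 25, 50, 100.
Compute 73^d (mod 101) for the divisors d until we hit 1:
73^1 ≡ 73
73^2 ≡ 77
73^4 ≡ 71
73^5 ≡ 32
73^10 ≡ 14
73^20 ≡ 95
73^25 ≡ 10
73^50 ≡ 100
73^100 ≡ 1
The order of 73 is 100, so the subgroup it generates has 100 elements.
[(Z/101Z)^× : ⟨73⟩] = 100/100 = 1.

1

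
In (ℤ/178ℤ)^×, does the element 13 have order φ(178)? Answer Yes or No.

Yes

φ(178) = φ(2)·φ(89) = 1·88 = 88 = 2^3 · 11.
An element g generates (Z/178Z)^× iff g^(88/q) ≢ 1 (mod 178) for each prime q ∈ {2, 11}.
13^44 ≡ 177 (mod 178)  [q = 2: ≢ 1 ✓]
13^8 ≡ 153 (mod 178)  [q = 11: ≢ 1 ✓]
Every test exponent gives a nontrivial residue, hence 13 generates the full group.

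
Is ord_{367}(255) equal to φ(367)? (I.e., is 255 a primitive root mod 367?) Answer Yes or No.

Yes

φ(367) = 367 − 1 = 366 = 2 · 3 · 61.
It suffices to check that the order of 255 is not a proper divisor of 366: compute 255^(366/q) for q ∈ {2, 3, 61}.
255^183 ≡ 366 (mod 367)  [q = 2: ≢ 1 ✓]
255^122 ≡ 283 (mod 367)  [q = 3: ≢ 1 ✓]
255^6 ≡ 135 (mod 367)  [q = 61: ≢ 1 ✓]
None equal 1, so ord_367(255) = 366: 255 is a primitive root.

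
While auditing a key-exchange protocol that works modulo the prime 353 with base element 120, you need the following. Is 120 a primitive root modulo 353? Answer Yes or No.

φ(353) = 353 − 1 = 352 = 2^5 · 11.
It suffices to check that the order of 120 is not a proper divisor of 352: compute 120^(352/q) for q ∈ {2, 11}.
120^176 ≡ 1 (mod 353)  [q = 2: ≡ 1 ✗]
120^32 ≡ 58 (mod 353)  [q = 11: ≢ 1 ✓]
120^176 ≡ 1 shows ord(120) | 176, strictly less than φ(353); not a primitive root.

No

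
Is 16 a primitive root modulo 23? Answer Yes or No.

No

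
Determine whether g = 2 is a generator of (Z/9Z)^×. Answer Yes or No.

Yes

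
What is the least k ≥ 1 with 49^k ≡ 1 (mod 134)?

ord(49) | φ(134) = φ(2)·φ(67) = 1·66 = 66 = 2 · 3 · 11.
Divisors of 66: 1, 2, 3, 6, 11, 22, 33, 66.
Evaluate successive powers at the divisors of 66:
49^1 ≡ 49
49^2 ≡ 123
49^3 ≡ 131
49^6 ≡ 9
49^11 ≡ 29
49^22 ≡ 37
49^33 ≡ 1
So ord_134(49) = 33.

33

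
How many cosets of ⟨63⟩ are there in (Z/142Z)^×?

1

ord(63) | φ(142) = φ(2)·φ(71) = 1·70 = 70 = 2 · 5 · 7.
Divisors of 70: 1, 2, 5, 7, 10, 14, 35, 70.
Compute 63^d (mod 142) for the divisors d until we hit 1:
63^1 ≡ 63 (mod 142)
63^2 ≡ 135 (mod 142)
63^5 ≡ 105 (mod 142)
63^7 ≡ 117 (mod 142)
63^10 ≡ 91 (mod 142)
63^14 ≡ 57 (mod 142)
63^35 ≡ 141 (mod 142)
63^70 ≡ 1 (mod 142) ✓
The order of 63 is 70, so the subgroup it generates has 70 elements.
The index is φ(142) / ord(63) = 70 / 70 = 1.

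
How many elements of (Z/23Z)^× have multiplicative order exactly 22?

10

φ(23) = 23 − 1 = 22 = 2 · 11.
In a cyclic group of order 22, there are φ(d) elements of order d for each divisor d of 22, and zero for non-divisors.
22 = 2 · 11 divides 22, and φ(22) = 10.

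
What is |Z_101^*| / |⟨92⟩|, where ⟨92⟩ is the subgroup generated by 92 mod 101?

4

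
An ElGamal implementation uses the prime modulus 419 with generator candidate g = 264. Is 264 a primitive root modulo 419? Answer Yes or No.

φ(419) = 419 − 1 = 418 = 2 · 11 · 19.
Test 264^(418/q) mod 419 for each prime factor q of 418:
264^209 ≡ 1 (mod 419)  [q = 2: ≡ 1 ✗]
264^38 ≡ 169 (mod 419)  [q = 11: ≢ 1 ✓]
264^22 ≡ 47 (mod 419)  [q = 19: ≢ 1 ✓]
264^209 ≡ 1 shows ord(264) | 209, strictly less than φ(419); not a primitive root.

No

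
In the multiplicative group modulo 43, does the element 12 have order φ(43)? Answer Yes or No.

Yes

φ(43) = 43 − 1 = 42 = 2 · 3 · 7.
Test 12^(42/q) mod 43 for each prime factor q of 42:
12^21 ≡ 42 (mod 43)  [q = 2: ≢ 1 ✓]
12^14 ≡ 36 (mod 43)  [q = 3: ≢ 1 ✓]
12^6 ≡ 21 (mod 43)  [q = 7: ≢ 1 ✓]
Every test exponent gives a nontrivial residue, hence 12 generates the full group.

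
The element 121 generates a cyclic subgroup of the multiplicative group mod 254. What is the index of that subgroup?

2

By Lagrange's theorem, ord_254(121) divides φ(254) = φ(2)·φ(127) = 1·126 = 126 = 2 · 3^2 · 7.
Divisors of 126: 1, 2, 3, 6, 7, 9, 14, 18, 21, 42, 63, 126.
Compute 121^d (mod 254) for the divisors d until we hit 1:
121^1 ≡ 121
121^2 ≡ 163
121^3 ≡ 165
121^6 ≡ 47
121^7 ≡ 99
121^9 ≡ 135
121^14 ≡ 149
121^18 ≡ 191
121^21 ≡ 19
121^42 ≡ 107
121^63 ≡ 1
The order of 121 is 63, so the subgroup it generates has 63 elements.
The index is φ(254) / ord(121) = 126 / 63 = 2.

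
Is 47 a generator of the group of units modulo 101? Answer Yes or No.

φ(101) = 101 − 1 = 100 = 2^2 · 5^2.
It suffices to check that the order of 47 is not a proper divisor of 100: compute 47^(100/q) for q ∈ {2, 5}.
47^50 ≡ 1 (mod 101)  [q = 2: ≡ 1 ✗]
47^20 ≡ 87 (mod 101)  [q = 5: ≢ 1 ✓]
47^50 ≡ 1 shows ord(47) | 50, strictly less than φ(101); not a primitive root.

No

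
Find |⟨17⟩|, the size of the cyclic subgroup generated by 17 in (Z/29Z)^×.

4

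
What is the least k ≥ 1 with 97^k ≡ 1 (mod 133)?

ord(97) | φ(133) = φ(7·19) = (7−1)·(19−1) = 6·18 = 108 = 2^2 · 3^3.
Divisors of 108: 1, 2, 3, 4, 6, 9, 12, 18, 27, 36, 54, 108.
Compute 97^d (mod 133) for the divisors d until we hit 1:
97^1 ≡ 97 (mod 133)
97^2 ≡ 99 (mod 133)
97^3 ≡ 27 (mod 133)
97^4 ≡ 92 (mod 133)
97^6 ≡ 64 (mod 133)
97^9 ≡ 132 (mod 133)
97^12 ≡ 106 (mod 133)
97^18 ≡ 1 (mod 133) ✓
Hence ord(97) = 18.

18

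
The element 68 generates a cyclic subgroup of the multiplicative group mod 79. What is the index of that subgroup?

1

The order of 68 must divide φ(79) = 79 − 1 = 78 = 2 · 3 · 13.
Divisors of 78: 1, 2, 3, 6, 13, 26, 39, 78.
Test each divisor d:
68^1 ≡ 68 (mod 79)
68^2 ≡ 42 (mod 79)
68^3 ≡ 12 (mod 79)
68^6 ≡ 65 (mod 79)
68^13 ≡ 56 (mod 79)
68^26 ≡ 55 (mod 79)
68^39 ≡ 78 (mod 79)
68^78 ≡ 1 (mod 79) ✓
The order of 68 is 78, so the subgroup it generates has 78 elements.
[(Z/79Z)^× : ⟨68⟩] = 78/78 = 1.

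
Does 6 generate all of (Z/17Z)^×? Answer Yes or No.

φ(17) = 17 − 1 = 16 = 2^4.
Test 6^(16/q) mod 17 for each prime factor q of 16:
6^8 ≡ 16 (mod 17)  [q = 2: ≢ 1 ✓]
All checks pass, so 6 has order 16 and is a primitive root modulo 17.

Yes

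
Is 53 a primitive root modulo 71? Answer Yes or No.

Yes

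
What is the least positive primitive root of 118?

φ(118) = φ(2)·φ(59) = 1·58 = 58 = 2 · 29.
Test candidates g = 2, 3, … against the prime factors q ∈ {2, 29} of φ(118): g is a generator iff g^(58/q) ≢ 1 for every such q.
g = 2: gcd(2, 118) = 2 > 1, not a unit — skip.
g = 3: 3^29 ≡ 1 — hits 1, so not a primitive root.
g = 4: gcd(4, 118) = 2 > 1, not a unit — skip.
g = 5: 5^29 ≡ 1 — hits 1, so not a primitive root.
g = 6: gcd(6, 118) = 2 > 1, not a unit — skip.
g = 7: 7^29 ≡ 1 — hits 1, so not a primitive root.
g = 8: gcd(8, 118) = 2 > 1, not a unit — skip.
g = 9: 9^29 ≡ 1 — hits 1, so not a primitive root.
g = 10: gcd(10, 118) = 2 > 1, not a unit — skip.
g = 11: 11^29 ≡ 117; 11^2 ≡ 3 — none is 1, so 11 is a primitive root.
The smallest primitive root modulo 118 is 11.

11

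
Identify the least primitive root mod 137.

3

φ(137) = 137 − 1 = 136 = 2^3 · 17.
g is a primitive root iff g^(136/q) ≢ 1 (mod 137) for each prime q ∈ {2, 17}.
g = 2: 2^68 ≡ 1 — hits 1, so not a primitive root.
g = 3: 3^68 ≡ 136; 3^8 ≡ 122 — none is 1, so 3 is a primitive root.
Hence the least primitive root of 137 is 3.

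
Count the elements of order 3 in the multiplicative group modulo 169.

φ(169) = φ(13^2) = 13·(13−1) = 156 = 2^2 · 3 · 13.
In a cyclic group of order 156, there are φ(d) elements of order d for each divisor d of 156, and zero for non-divisors.
3 | 156, and φ(3) = 3 − 1 = 2.

2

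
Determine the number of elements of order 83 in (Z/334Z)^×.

82

φ(334) = φ(2)·φ(167) = 1·166 = 166 = 2 · 83.
(Z/334Z)^× is cyclic (|G| = 166); a cyclic group of order m has exactly φ(d) elements of each order d | m, and none otherwise.
83 | 166, and φ(83) = 83 − 1 = 82.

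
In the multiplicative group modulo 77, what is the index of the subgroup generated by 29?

The order of 29 must divide φ(77) = φ(7·11) = (7−1)·(11−1) = 6·10 = 60 = 2^2 · 3 · 5.
Divisors of 60: 1, 2, 3, 4, 5, 6, 10, 12, 15, 20, 30, 60.
Check 29^d mod 77 for each divisor in increasing order:
29^1 ≡ 29 (mod 77)
29^2 ≡ 71 (mod 77)
29^3 ≡ 57 (mod 77)
29^4 ≡ 36 (mod 77)
29^5 ≡ 43 (mod 77)
29^6 ≡ 15 (mod 77)
29^10 ≡ 1 (mod 77) ✓
The order of 29 is 10, so the subgroup it generates has 10 elements.
The index is φ(77) / ord(29) = 60 / 10 = 6.

6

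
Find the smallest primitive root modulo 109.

6

φ(109) = 109 − 1 = 108 = 2^2 · 3^3.
g is a primitive root iff g^(108/q) ≢ 1 (mod 109) for each prime q ∈ {2, 3}.
g = 2: 2^54 ≡ 108; 2^36 ≡ 1 — hits 1, so not a primitive root.
g = 3: 3^54 ≡ 1 — hits 1, so not a primitive root.
g = 4: 4^54 ≡ 1 — hits 1, so not a primitive root.
g = 5: 5^54 ≡ 1 — hits 1, so not a primitive root.
g = 6: 6^54 ≡ 108; 6^36 ≡ 63 — none is 1, so 6 is a primitive root.
The smallest primitive root modulo 109 is 6.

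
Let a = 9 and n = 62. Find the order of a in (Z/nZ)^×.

Since 9 ∈ (Z/62Z)^×, its order divides φ(62) = φ(2)·φ(31) = 1·30 = 30 = 2 · 3 · 5.
Divisors of 30: 1, 2, 3, 5, 6, 10, 15, 30.
Compute 9^d (mod 62) for the divisors d until we hit 1:
9^1 ≡ 9
9^2 ≡ 19
9^3 ≡ 47
9^5 ≡ 25
9^6 ≡ 39
9^10 ≡ 5
9^15 ≡ 1
The smallest such exponent is 15, so the order of 9 is 15.

15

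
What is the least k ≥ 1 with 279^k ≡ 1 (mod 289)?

272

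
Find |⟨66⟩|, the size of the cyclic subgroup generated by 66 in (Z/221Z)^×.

8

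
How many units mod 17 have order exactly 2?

φ(17) = 17 − 1 = 16 = 2^4.
Since (Z/17Z)^× is cyclic of order 16, the number of elements of order d is φ(d) when d | 16 and 0 otherwise.
2 | 16, and φ(2) = 2 − 1 = 1.

1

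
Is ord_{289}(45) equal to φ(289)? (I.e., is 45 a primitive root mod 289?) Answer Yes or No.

Yes

φ(289) = φ(17^2) = 17·(17−1) = 272 = 2^4 · 17.
45 is a primitive root mod 289 iff 45^(φ(289)/q) ≢ 1 for every prime q | φ(289), i.e. q ∈ {2, 17}.
45^136 ≡ 288 (mod 289)  [q = 2: ≢ 1 ✓]
45^16 ≡ 256 (mod 289)  [q = 17: ≢ 1 ✓]
Every test exponent gives a nontrivial residue, hence 45 generates the full group.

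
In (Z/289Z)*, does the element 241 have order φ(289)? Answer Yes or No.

φ(289) = φ(17^2) = 17·(17−1) = 272 = 2^4 · 17.
It suffices to check that the order of 241 is not a proper divisor of 272: compute 241^(272/q) for q ∈ {2, 17}.
241^136 ≡ 288 (mod 289)  [q = 2: ≢ 1 ✓]
241^16 ≡ 188 (mod 289)  [q = 17: ≢ 1 ✓]
Every test exponent gives a nontrivial residue, hence 241 generates the full group.

Yes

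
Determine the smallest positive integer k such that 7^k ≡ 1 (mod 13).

12

Since 7 ∈ (Z/13Z)^×, its order divides φ(13) = 13 − 1 = 12 = 2^2 · 3.
Divisors of 12: 1, 2, 3, 4, 6, 12.
Check 7^d mod 13 for each divisor in increasing order:
7^1 ≡ 7
7^2 ≡ 10
7^3 ≡ 5
7^4 ≡ 9
7^6 ≡ 12
7^12 ≡ 1
The smallest such exponent is 12, so the order of 7 is 12.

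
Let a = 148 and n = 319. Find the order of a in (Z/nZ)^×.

140

Since 148 ∈ (Z/319Z)^×, its order divides φ(319) = φ(11·29) = (11−1)·(29−1) = 10·28 = 280 = 2^3 · 5 · 7.
Divisors of 280: 1, 2, 4, 5, 7, 8, 10, 14, 20, 28, 35, 40, 56, 70, 140, 280.
Evaluate successive powers at the divisors of 280:
148^1 ≡ 148
148^2 ≡ 212
148^4 ≡ 284
148^5 ≡ 243
148^7 ≡ 157
148^8 ≡ 268
148^10 ≡ 34
148^14 ≡ 86
148^20 ≡ 199
148^28 ≡ 59
148^35 ≡ 12
148^40 ≡ 45
148^56 ≡ 291
148^70 ≡ 144
148^140 ≡ 1
The smallest such exponent is 140, so the order of 148 is 140.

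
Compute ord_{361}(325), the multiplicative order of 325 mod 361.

342

The order of 325 must divide φ(361) = φ(19^2) = 19·(19−1) = 342 = 2 · 3^2 · 19.
Divisors of 342: 1, 2, 3, 6, 9, 18, 19, 38, 57, 114, 171, 342.
Compute 325^d (mod 361) for the divisors d until we hit 1:
325^1 ≡ 325 (mod 361)
325^2 ≡ 213 (mod 361)
325^3 ≡ 274 (mod 361)
325^6 ≡ 349 (mod 361)
325^9 ≡ 322 (mod 361)
325^18 ≡ 77 (mod 361)
325^19 ≡ 116 (mod 361)
325^38 ≡ 99 (mod 361)
325^57 ≡ 293 (mod 361)
325^114 ≡ 292 (mod 361)
325^171 ≡ 360 (mod 361)
325^342 ≡ 1 (mod 361) ✓
Therefore the multiplicative order of 325 modulo 361 is 342.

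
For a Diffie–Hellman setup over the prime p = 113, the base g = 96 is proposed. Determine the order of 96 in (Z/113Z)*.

112

The order of 96 must divide φ(113) = 113 − 1 = 112 = 2^4 · 7.
Divisors of 112: 1, 2, 4, 7, 8, 14, 16, 28, 56, 112.
Evaluate successive powers at the divisors of 112:
96^1 ≡ 96 (mod 113)
96^2 ≡ 63 (mod 113)
96^4 ≡ 14 (mod 113)
96^7 ≡ 35 (mod 113)
96^8 ≡ 83 (mod 113)
96^14 ≡ 95 (mod 113)
96^16 ≡ 109 (mod 113)
96^28 ≡ 98 (mod 113)
96^56 ≡ 112 (mod 113)
96^112 ≡ 1 (mod 113) ✓
Hence ord(96) = 112.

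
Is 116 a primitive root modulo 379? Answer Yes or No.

Yes

φ(379) = 379 − 1 = 378 = 2 · 3^3 · 7.
An element g generates (Z/379Z)^× iff g^(378/q) ≢ 1 (mod 379) for each prime q ∈ {2, 3, 7}.
116^189 ≡ 378 (mod 379)  [q = 2: ≢ 1 ✓]
116^126 ≡ 51 (mod 379)  [q = 3: ≢ 1 ✓]
116^54 ≡ 119 (mod 379)  [q = 7: ≢ 1 ✓]
All checks pass, so 116 has order 378 and is a primitive root modulo 379.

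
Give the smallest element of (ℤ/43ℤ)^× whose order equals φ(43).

3

φ(43) = 43 − 1 = 42 = 2 · 3 · 7.
g is a primitive root iff g^(42/q) ≢ 1 (mod 43) for each prime q ∈ {2, 3, 7}.
g = 2: 2^21 ≡ 42; 2^14 ≡ 1 — hits 1, so not a primitive root.
g = 3: 3^21 ≡ 42; 3^14 ≡ 36; 3^6 ≡ 41 — none is 1, so 3 is a primitive root.
Hence the least primitive root of 43 is 3.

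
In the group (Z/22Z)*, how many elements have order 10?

φ(22) = φ(2)·φ(11) = 1·10 = 10 = 2 · 5.
In a cyclic group of order 10, there are φ(d) elements of order d for each divisor d of 10, and zero for non-divisors.
10 = 2 · 5 divides 10, and φ(10) = 4.

4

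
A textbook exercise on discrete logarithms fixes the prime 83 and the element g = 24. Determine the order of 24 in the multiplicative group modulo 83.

82

The order of 24 must divide φ(83) = 83 − 1 = 82 = 2 · 41.
Divisors of 82: 1, 2, 41, 82.
Evaluate successive powers at the divisors of 82:
24^1 ≡ 24 (mod 83)
24^2 ≡ 78 (mod 83)
24^41 ≡ 82 (mod 83)
24^82 ≡ 1 (mod 83) ✓
Hence ord(24) = 82.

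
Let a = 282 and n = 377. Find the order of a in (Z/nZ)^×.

ord(282) | φ(377) = φ(13·29) = (13−1)·(29−1) = 12·28 = 336 = 2^4 · 3 · 7.
Divisors of 336: 1, 2, 3, 4, 6, 7, 8, 12, 14, 16, 21, 24, 28, 42, 48, 56, 84, 112, 168, 336.
Test each divisor d:
282^1 ≡ 282 (mod 377)
282^2 ≡ 354 (mod 377)
282^3 ≡ 300 (mod 377)
282^4 ≡ 152 (mod 377)
282^6 ≡ 274 (mod 377)
282^7 ≡ 360 (mod 377)
282^8 ≡ 107 (mod 377)
282^12 ≡ 53 (mod 377)
282^14 ≡ 289 (mod 377)
282^16 ≡ 139 (mod 377)
282^21 ≡ 365 (mod 377)
282^24 ≡ 170 (mod 377)
282^28 ≡ 204 (mod 377)
282^42 ≡ 144 (mod 377)
282^48 ≡ 248 (mod 377)
282^56 ≡ 146 (mod 377)
282^84 ≡ 1 (mod 377) ✓
The smallest such exponent is 84, so the order of 282 is 84.

84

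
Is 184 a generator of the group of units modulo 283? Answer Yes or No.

Yes

φ(283) = 283 − 1 = 282 = 2 · 3 · 47.
184 is a primitive root mod 283 iff 184^(φ(283)/q) ≢ 1 for every prime q | φ(283), i.e. q ∈ {2, 3, 47}.
184^141 ≡ 282 (mod 283)  [q = 2: ≢ 1 ✓]
184^94 ≡ 238 (mod 283)  [q = 3: ≢ 1 ✓]
184^6 ≡ 61 (mod 283)  [q = 47: ≢ 1 ✓]
Every test exponent gives a nontrivial residue, hence 184 generates the full group.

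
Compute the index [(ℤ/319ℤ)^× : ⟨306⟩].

8

Since 306 ∈ (Z/319Z)^×, its order divides φ(319) = φ(11·29) = (11−1)·(29−1) = 10·28 = 280 = 2^3 · 5 · 7.
Divisors of 280: 1, 2, 4, 5, 7, 8, 10, 14, 20, 28, 35, 40, 56, 70, 140, 280.
Evaluate successive powers at the divisors of 280:
306^1 ≡ 306 (mod 319)
306^2 ≡ 169 (mod 319)
306^4 ≡ 170 (mod 319)
306^5 ≡ 23 (mod 319)
306^7 ≡ 59 (mod 319)
306^8 ≡ 190 (mod 319)
306^10 ≡ 210 (mod 319)
306^14 ≡ 291 (mod 319)
306^20 ≡ 78 (mod 319)
306^28 ≡ 146 (mod 319)
306^35 ≡ 1 (mod 319) ✓
Thus |⟨306⟩| = ord(306) = 35.
[(Z/319Z)^× : ⟨306⟩] = 280/35 = 8.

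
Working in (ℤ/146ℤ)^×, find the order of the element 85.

36

By Lagrange's theorem, ord_146(85) divides φ(146) = φ(2)·φ(73) = 1·72 = 72 = 2^3 · 3^2.
Divisors of 72: 1, 2, 3, 4, 6, 8, 9, 12, 18, 24, 36, 72.
Compute 85^d (mod 146) for the divisors d until we hit 1:
85^1 ≡ 85
85^2 ≡ 71
85^3 ≡ 49
85^4 ≡ 77
85^6 ≡ 65
85^8 ≡ 89
85^9 ≡ 119
85^12 ≡ 137
85^18 ≡ 145
85^24 ≡ 81
85^36 ≡ 1
The smallest such exponent is 36, so the order of 85 is 36.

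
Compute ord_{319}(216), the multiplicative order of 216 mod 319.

70

The order of 216 must divide φ(319) = φ(11·29) = (11−1)·(29−1) = 10·28 = 280 = 2^3 · 5 · 7.
Divisors of 280: 1, 2, 4, 5, 7, 8, 10, 14, 20, 28, 35, 40, 56, 70, 140, 280.
Evaluate successive powers at the divisors of 280:
216^1 ≡ 216 (mod 319)
216^2 ≡ 82 (mod 319)
216^4 ≡ 25 (mod 319)
216^5 ≡ 296 (mod 319)
216^7 ≡ 28 (mod 319)
216^8 ≡ 306 (mod 319)
216^10 ≡ 210 (mod 319)
216^14 ≡ 146 (mod 319)
216^20 ≡ 78 (mod 319)
216^28 ≡ 262 (mod 319)
216^35 ≡ 318 (mod 319)
216^40 ≡ 23 (mod 319)
216^56 ≡ 59 (mod 319)
216^70 ≡ 1 (mod 319) ✓
Therefore the multiplicative order of 216 modulo 319 is 70.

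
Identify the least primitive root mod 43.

φ(43) = 43 − 1 = 42 = 2 · 3 · 7.
Test candidates g = 2, 3, … against the prime factors q ∈ {2, 3, 7} of φ(43): g is a generator iff g^(42/q) ≢ 1 for every such q.
g = 2: 2^21 ≡ 42; 2^14 ≡ 1 — hits 1, so not a primitive root.
g = 3: 3^21 ≡ 42; 3^14 ≡ 36; 3^6 ≡ 41 — none is 1, so 3 is a primitive root.
Hence the least primitive root of 43 is 3.

3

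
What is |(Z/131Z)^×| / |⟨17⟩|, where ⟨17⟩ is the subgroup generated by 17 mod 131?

The order of 17 must divide φ(131) = 131 − 1 = 130 = 2 · 5 · 13.
Divisors of 130: 1, 2, 5, 10, 13, 26, 65, 130.
Evaluate successive powers at the divisors of 130:
17^1 ≡ 17
17^2 ≡ 27
17^5 ≡ 79
17^10 ≡ 84
17^13 ≡ 42
17^26 ≡ 61
17^65 ≡ 130
17^130 ≡ 1
The order of 17 is 130, so the subgroup it generates has 130 elements.
[(Z/131Z)^× : ⟨17⟩] = 130/130 = 1.

1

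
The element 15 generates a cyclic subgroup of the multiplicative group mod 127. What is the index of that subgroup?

2

Since 15 ∈ (Z/127Z)^×, its order divides φ(127) = 127 − 1 = 126 = 2 · 3^2 · 7.
Divisors of 126: 1, 2, 3, 6, 7, 9, 14, 18, 21, 42, 63, 126.
Test each divisor d:
15^1 ≡ 15 (mod 127)
15^2 ≡ 98 (mod 127)
15^3 ≡ 73 (mod 127)
15^6 ≡ 122 (mod 127)
15^7 ≡ 52 (mod 127)
15^9 ≡ 16 (mod 127)
15^14 ≡ 37 (mod 127)
15^18 ≡ 2 (mod 127)
15^21 ≡ 19 (mod 127)
15^42 ≡ 107 (mod 127)
15^63 ≡ 1 (mod 127) ✓
The order of 15 is 63, so the subgroup it generates has 63 elements.
The index is φ(127) / ord(15) = 126 / 63 = 2.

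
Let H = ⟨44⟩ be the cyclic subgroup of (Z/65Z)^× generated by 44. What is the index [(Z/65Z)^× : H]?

12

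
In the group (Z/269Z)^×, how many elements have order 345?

0

φ(269) = 269 − 1 = 268 = 2^2 · 67.
(Z/269Z)^× is cyclic (|G| = 268); a cyclic group of order m has exactly φ(d) elements of each order d | m, and none otherwise.
345 does not divide 268, so no element of (Z/269Z)^× has order 345.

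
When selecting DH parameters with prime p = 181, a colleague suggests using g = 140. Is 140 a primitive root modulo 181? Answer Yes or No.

Yes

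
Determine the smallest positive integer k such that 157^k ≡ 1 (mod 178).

The order of 157 must divide φ(178) = φ(2)·φ(89) = 1·88 = 88 = 2^3 · 11.
Divisors of 88: 1, 2, 4, 8, 11, 22, 44, 88.
Compute 157^d (mod 178) for the divisors d until we hit 1:
157^1 ≡ 157 (mod 178)
157^2 ≡ 85 (mod 178)
157^4 ≡ 105 (mod 178)
157^8 ≡ 167 (mod 178)
157^11 ≡ 55 (mod 178)
157^22 ≡ 177 (mod 178)
157^44 ≡ 1 (mod 178) ✓
The smallest such exponent is 44, so the order of 157 is 44.

44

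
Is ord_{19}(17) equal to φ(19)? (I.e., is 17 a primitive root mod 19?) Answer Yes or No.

No

φ(19) = 19 − 1 = 18 = 2 · 3^2.
Test 17^(18/q) mod 19 for each prime factor q of 18:
17^9 ≡ 1 (mod 19)  [q = 2: ≡ 1 ✗]
17^6 ≡ 7 (mod 19)  [q = 3: ≢ 1 ✓]
Since 17^9 ≡ 1, the order of 17 divides 9 < 18, so 17 is not a primitive root.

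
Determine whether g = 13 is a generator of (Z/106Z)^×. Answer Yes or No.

No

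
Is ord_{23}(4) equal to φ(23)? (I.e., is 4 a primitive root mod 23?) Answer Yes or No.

φ(23) = 23 − 1 = 22 = 2 · 11.
Test 4^(22/q) mod 23 for each prime factor q of 22:
4^11 ≡ 1 (mod 23)  [q = 2: ≡ 1 ✗]
4^2 ≡ 16 (mod 23)  [q = 11: ≢ 1 ✓]
The check at q = 2 fails, so 4 generates a proper subgroup.

No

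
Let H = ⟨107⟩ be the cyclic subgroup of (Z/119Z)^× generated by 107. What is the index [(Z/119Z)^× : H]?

2

ord(107) | φ(119) = φ(7·17) = (7−1)·(17−1) = 6·16 = 96 = 2^5 · 3.
Divisors of 96: 1, 2, 3, 4, 6, 8, 12, 16, 24, 32, 48, 96.
Evaluate successive powers at the divisors of 96:
107^1 ≡ 107 (mod 119)
107^2 ≡ 25 (mod 119)
107^3 ≡ 57 (mod 119)
107^4 ≡ 30 (mod 119)
107^6 ≡ 36 (mod 119)
107^8 ≡ 67 (mod 119)
107^12 ≡ 106 (mod 119)
107^16 ≡ 86 (mod 119)
107^24 ≡ 50 (mod 119)
107^32 ≡ 18 (mod 119)
107^48 ≡ 1 (mod 119) ✓
Thus |⟨107⟩| = ord(107) = 48.
The index is φ(119) / ord(107) = 96 / 48 = 2.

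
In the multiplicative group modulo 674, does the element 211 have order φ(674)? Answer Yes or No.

No

φ(674) = φ(2)·φ(337) = 1·336 = 336 = 2^4 · 3 · 7.
Test 211^(336/q) mod 674 for each prime factor q of 336:
211^168 ≡ 1 (mod 674)  [q = 2: ≡ 1 ✗]
211^112 ≡ 545 (mod 674)  [q = 3: ≢ 1 ✓]
211^48 ≡ 79 (mod 674)  [q = 7: ≢ 1 ✓]
The check at q = 2 fails, so 211 generates a proper subgroup.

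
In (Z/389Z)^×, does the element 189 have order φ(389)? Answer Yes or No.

Yes

φ(389) = 389 − 1 = 388 = 2^2 · 97.
It suffices to check that the order of 189 is not a proper divisor of 388: compute 189^(388/q) for q ∈ {2, 97}.
189^194 ≡ 388 (mod 389)  [q = 2: ≢ 1 ✓]
189^4 ≡ 210 (mod 389)  [q = 97: ≢ 1 ✓]
Every test exponent gives a nontrivial residue, hence 189 generates the full group.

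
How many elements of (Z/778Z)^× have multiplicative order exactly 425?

0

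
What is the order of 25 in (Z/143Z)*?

10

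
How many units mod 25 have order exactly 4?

2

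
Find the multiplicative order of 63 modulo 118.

29

The order of 63 must divide φ(118) = φ(2)·φ(59) = 1·58 = 58 = 2 · 29.
Divisors of 58: 1, 2, 29, 58.
Test each divisor d:
63^1 ≡ 63 (mod 118)
63^2 ≡ 75 (mod 118)
63^29 ≡ 1 (mod 118) ✓
Therefore the multiplicative order of 63 modulo 118 is 29.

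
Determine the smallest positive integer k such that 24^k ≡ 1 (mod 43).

21

The order of 24 must divide φ(43) = 43 − 1 = 42 = 2 · 3 · 7.
Divisors of 42: 1, 2, 3, 6, 7, 14, 21, 42.
Test each divisor d:
24^1 ≡ 24 (mod 43)
24^2 ≡ 17 (mod 43)
24^3 ≡ 21 (mod 43)
24^6 ≡ 11 (mod 43)
24^7 ≡ 6 (mod 43)
24^14 ≡ 36 (mod 43)
24^21 ≡ 1 (mod 43) ✓
Therefore the multiplicative order of 24 modulo 43 is 21.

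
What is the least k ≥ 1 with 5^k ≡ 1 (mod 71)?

5

ord(5) | φ(71) = 71 − 1 = 70 = 2 · 5 · 7.
Divisors of 70: 1, 2, 5, 7, 10, 14, 35, 70.
Compute 5^d (mod 71) for the divisors d until we hit 1:
5^1 ≡ 5
5^2 ≡ 25
5^5 ≡ 1
So ord_71(5) = 5.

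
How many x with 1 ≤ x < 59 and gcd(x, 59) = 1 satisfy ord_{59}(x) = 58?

φ(59) = 59 − 1 = 58 = 2 · 29.
(Z/59Z)^× is cyclic (|G| = 58); a cyclic group of order m has exactly φ(d) elements of each order d | m, and none otherwise.
58 = 2 · 29 divides 58, and φ(58) = 28.

28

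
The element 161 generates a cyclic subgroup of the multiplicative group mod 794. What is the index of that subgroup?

1

ord(161) | φ(794) = φ(2)·φ(397) = 1·396 = 396 = 2^2 · 3^2 · 11.
Divisors of 396: 1, 2, 3, 4, 6, 9, 11, 12, 18, 22, 33, 36, 44, 66, 99, 132, 198, 396.
Test each divisor d:
161^1 ≡ 161 (mod 794)
161^2 ≡ 513 (mod 794)
161^3 ≡ 17 (mod 794)
161^4 ≡ 355 (mod 794)
161^6 ≡ 289 (mod 794)
161^9 ≡ 149 (mod 794)
161^11 ≡ 213 (mod 794)
161^12 ≡ 151 (mod 794)
161^18 ≡ 763 (mod 794)
161^22 ≡ 111 (mod 794)
161^33 ≡ 617 (mod 794)
161^36 ≡ 167 (mod 794)
161^44 ≡ 411 (mod 794)
161^66 ≡ 363 (mod 794)
161^99 ≡ 63 (mod 794)
161^132 ≡ 759 (mod 794)
161^198 ≡ 793 (mod 794)
161^396 ≡ 1 (mod 794) ✓
So ord_794(161) = 396, hence |⟨161⟩| = 396.
[(Z/794Z)^× : ⟨161⟩] = 396/396 = 1.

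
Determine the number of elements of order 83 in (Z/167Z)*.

82

φ(167) = 167 − 1 = 166 = 2 · 83.
Since (Z/167Z)^× is cyclic of order 166, the number of elements of order d is φ(d) when d | 166 and 0 otherwise.
83 | 166, and φ(83) = 83 − 1 = 82.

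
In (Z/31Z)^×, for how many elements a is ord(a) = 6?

2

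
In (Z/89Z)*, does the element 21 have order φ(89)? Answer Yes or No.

φ(89) = 89 − 1 = 88 = 2^3 · 11.
Test 21^(88/q) mod 89 for each prime factor q of 88:
21^44 ≡ 1 (mod 89)  [q = 2: ≡ 1 ✗]
21^8 ≡ 78 (mod 89)  [q = 11: ≢ 1 ✓]
Since 21^44 ≡ 1, the order of 21 divides 44 < 88, so 21 is not a primitive root.

No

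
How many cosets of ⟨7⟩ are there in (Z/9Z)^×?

Since 7 ∈ (Z/9Z)^×, its order divides φ(9) = φ(3^2) = 3·(3−1) = 6 = 2 · 3.
Divisors of 6: 1, 2, 3, 6.
Test each divisor d:
7^1 ≡ 7 (mod 9)
7^2 ≡ 4 (mod 9)
7^3 ≡ 1 (mod 9) ✓
So ord_9(7) = 3, hence |⟨7⟩| = 3.
The index is φ(9) / ord(7) = 6 / 3 = 2.

2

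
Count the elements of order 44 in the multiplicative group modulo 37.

φ(37) = 37 − 1 = 36 = 2^2 · 3^2.
Since (Z/37Z)^× is cyclic of order 36, the number of elements of order d is φ(d) when d | 36 and 0 otherwise.
44 does not divide 36, so no element of (Z/37Z)^× has order 44.

0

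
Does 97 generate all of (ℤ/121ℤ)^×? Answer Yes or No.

No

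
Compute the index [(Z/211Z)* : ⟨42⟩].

3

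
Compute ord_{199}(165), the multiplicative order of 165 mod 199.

ord(165) | φ(199) = 199 − 1 = 198 = 2 · 3^2 · 11.
Divisors of 198: 1, 2, 3, 6, 9, 11, 18, 22, 33, 66, 99, 198.
Test each divisor d:
165^1 ≡ 165 (mod 199)
165^2 ≡ 161 (mod 199)
165^3 ≡ 98 (mod 199)
165^6 ≡ 52 (mod 199)
165^9 ≡ 121 (mod 199)
165^11 ≡ 178 (mod 199)
165^18 ≡ 114 (mod 199)
165^22 ≡ 43 (mod 199)
165^33 ≡ 92 (mod 199)
165^66 ≡ 106 (mod 199)
165^99 ≡ 1 (mod 199) ✓
Hence ord(165) = 99.

99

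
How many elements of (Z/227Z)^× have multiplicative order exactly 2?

1

φ(227) = 227 − 1 = 226 = 2 · 113.
(Z/227Z)^× is cyclic (|G| = 226); a cyclic group of order m has exactly φ(d) elements of each order d | m, and none otherwise.
2 | 226, and φ(2) = 2 − 1 = 1.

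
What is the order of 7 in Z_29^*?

7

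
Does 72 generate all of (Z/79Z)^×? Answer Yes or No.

No

φ(79) = 79 − 1 = 78 = 2 · 3 · 13.
Test 72^(78/q) mod 79 for each prime factor q of 78:
72^39 ≡ 1 (mod 79)  [q = 2: ≡ 1 ✗]
72^26 ≡ 55 (mod 79)  [q = 3: ≢ 1 ✓]
72^6 ≡ 18 (mod 79)  [q = 13: ≢ 1 ✓]
72^39 ≡ 1 shows ord(72) | 39, strictly less than φ(79); not a primitive root.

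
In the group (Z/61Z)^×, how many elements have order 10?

φ(61) = 61 − 1 = 60 = 2^2 · 3 · 5.
Since (Z/61Z)^× is cyclic of order 60, the number of elements of order d is φ(d) when d | 60 and 0 otherwise.
10 = 2 · 5 divides 60, and φ(10) = 4.

4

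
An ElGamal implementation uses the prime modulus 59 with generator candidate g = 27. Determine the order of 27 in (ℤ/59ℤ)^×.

The order of 27 must divide φ(59) = 59 − 1 = 58 = 2 · 29.
Divisors of 58: 1, 2, 29, 58.
Compute 27^d (mod 59) for the divisors d until we hit 1:
27^1 ≡ 27 (mod 59)
27^2 ≡ 21 (mod 59)
27^29 ≡ 1 (mod 59) ✓
So ord_59(27) = 29.

29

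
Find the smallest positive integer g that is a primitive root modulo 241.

7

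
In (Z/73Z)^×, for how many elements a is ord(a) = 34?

φ(73) = 73 − 1 = 72 = 2^3 · 3^2.
In a cyclic group of order 72, there are φ(d) elements of order d for each divisor d of 72, and zero for non-divisors.
Here 72 is not a multiple of 34, so there are no elements of order 34.

0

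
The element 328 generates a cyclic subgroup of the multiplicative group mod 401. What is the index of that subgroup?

2

The order of 328 must divide φ(401) = 401 − 1 = 400 = 2^4 · 5^2.
Divisors of 400: 1, 2, 4, 5, 8, 10, 16, 20, 25, 40, 50, 80, 100, 200, 400.
Compute 328^d (mod 401) for the divisors d until we hit 1:
328^1 ≡ 328 (mod 401)
328^2 ≡ 116 (mod 401)
328^4 ≡ 223 (mod 401)
328^5 ≡ 162 (mod 401)
328^8 ≡ 5 (mod 401)
328^10 ≡ 179 (mod 401)
328^16 ≡ 25 (mod 401)
328^20 ≡ 362 (mod 401)
328^25 ≡ 98 (mod 401)
328^40 ≡ 318 (mod 401)
328^50 ≡ 381 (mod 401)
328^80 ≡ 72 (mod 401)
328^100 ≡ 400 (mod 401)
328^200 ≡ 1 (mod 401) ✓
Thus |⟨328⟩| = ord(328) = 200.
[(Z/401Z)^× : ⟨328⟩] = 400/200 = 2.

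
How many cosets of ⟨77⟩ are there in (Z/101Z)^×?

2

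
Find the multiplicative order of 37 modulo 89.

By Lagrange's theorem, ord_89(37) divides φ(89) = 89 − 1 = 88 = 2^3 · 11.
Divisors of 88: 1, 2, 4, 8, 11, 22, 44, 88.
Evaluate successive powers at the divisors of 88:
37^1 ≡ 37 (mod 89)
37^2 ≡ 34 (mod 89)
37^4 ≡ 88 (mod 89)
37^8 ≡ 1 (mod 89) ✓
So ord_89(37) = 8.

8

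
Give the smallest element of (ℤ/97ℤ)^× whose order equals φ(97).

φ(97) = 97 − 1 = 96 = 2^5 · 3.
Test candidates g = 2, 3, … against the prime factors q ∈ {2, 3} of φ(97): g is a generator iff g^(96/q) ≢ 1 for every such q.
g = 2: 2^48 ≡ 1 — hits 1, so not a primitive root.
g = 3: 3^48 ≡ 1 — hits 1, so not a primitive root.
g = 4: 4^48 ≡ 1 — hits 1, so not a primitive root.
g = 5: 5^48 ≡ 96; 5^32 ≡ 35 — none is 1, so 5 is a primitive root.
Hence the least primitive root of 97 is 5.

5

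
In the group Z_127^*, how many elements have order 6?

2

φ(127) = 127 − 1 = 126 = 2 · 3^2 · 7.
Since (Z/127Z)^× is cyclic of order 126, the number of elements of order d is φ(d) when d | 126 and 0 otherwise.
6 = 2 · 3 divides 126, and φ(6) = 2.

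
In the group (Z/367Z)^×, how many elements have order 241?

0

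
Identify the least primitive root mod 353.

φ(353) = 353 − 1 = 352 = 2^5 · 11.
Test candidates g = 2, 3, … against the prime factors q ∈ {2, 11} of φ(353): g is a generator iff g^(352/q) ≢ 1 for every such q.
g = 2: 2^176 ≡ 1 — hits 1, so not a primitive root.
g = 3: 3^176 ≡ 352; 3^32 ≡ 140 — none is 1, so 3 is a primitive root.
So 3 is the smallest generator of (Z/353Z)^×.

3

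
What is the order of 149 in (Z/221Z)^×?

12

The order of 149 must divide φ(221) = φ(13·17) = (13−1)·(17−1) = 12·16 = 192 = 2^6 · 3.
Divisors of 192: 1, 2, 3, 4, 6, 8, 12, 16, 24, 32, 48, 64, 96, 192.
Evaluate successive powers at the divisors of 192:
149^1 ≡ 149 (mod 221)
149^2 ≡ 101 (mod 221)
149^3 ≡ 21 (mod 221)
149^4 ≡ 35 (mod 221)
149^6 ≡ 220 (mod 221)
149^8 ≡ 120 (mod 221)
149^12 ≡ 1 (mod 221) ✓
Therefore the multiplicative order of 149 modulo 221 is 12.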